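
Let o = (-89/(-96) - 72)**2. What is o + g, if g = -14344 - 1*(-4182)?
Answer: -47099663/9216 ≈ -5110.6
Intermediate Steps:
o = 46553329/9216 (o = (-89*(-1/96) - 72)**2 = (89/96 - 72)**2 = (-6823/96)**2 = 46553329/9216 ≈ 5051.4)
g = -10162 (g = -14344 + 4182 = -10162)
o + g = 46553329/9216 - 10162 = -47099663/9216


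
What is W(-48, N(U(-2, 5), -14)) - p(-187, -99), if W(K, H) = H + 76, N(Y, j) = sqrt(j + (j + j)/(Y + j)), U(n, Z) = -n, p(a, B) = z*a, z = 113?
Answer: 21207 + I*sqrt(105)/3 ≈ 21207.0 + 3.4156*I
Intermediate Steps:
p(a, B) = 113*a
N(Y, j) = sqrt(j + 2*j/(Y + j)) (N(Y, j) = sqrt(j + (2*j)/(Y + j)) = sqrt(j + 2*j/(Y + j)))
W(K, H) = 76 + H
W(-48, N(U(-2, 5), -14)) - p(-187, -99) = (76 + sqrt(-14*(2 - 1*(-2) - 14)/(-1*(-2) - 14))) - 113*(-187) = (76 + sqrt(-14*(2 + 2 - 14)/(2 - 14))) - 1*(-21131) = (76 + sqrt(-14*(-10)/(-12))) + 21131 = (76 + sqrt(-14*(-1/12)*(-10))) + 21131 = (76 + sqrt(-35/3)) + 21131 = (76 + I*sqrt(105)/3) + 21131 = 21207 + I*sqrt(105)/3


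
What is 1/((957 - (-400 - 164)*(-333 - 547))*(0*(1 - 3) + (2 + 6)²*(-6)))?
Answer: 1/190219392 ≈ 5.2571e-9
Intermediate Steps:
1/((957 - (-400 - 164)*(-333 - 547))*(0*(1 - 3) + (2 + 6)²*(-6))) = 1/((957 - (-564)*(-880))*(0*(-2) + 8²*(-6))) = 1/((957 - 1*496320)*(0 + 64*(-6))) = 1/((957 - 496320)*(0 - 384)) = 1/(-495363*(-384)) = 1/190219392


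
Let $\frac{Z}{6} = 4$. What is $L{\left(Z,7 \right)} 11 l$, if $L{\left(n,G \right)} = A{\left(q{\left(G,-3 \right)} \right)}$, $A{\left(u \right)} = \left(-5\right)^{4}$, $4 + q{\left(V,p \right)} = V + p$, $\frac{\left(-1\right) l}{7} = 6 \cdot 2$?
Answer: $-577500$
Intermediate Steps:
$l = -84$ ($l = - 7 \cdot 6 \cdot 2 = \left(-7\right) 12 = -84$)
$q{\left(V,p \right)} = -4 + V + p$ ($q{\left(V,p \right)} = -4 + \left(V + p\right) = -4 + V + p$)
$Z = 24$ ($Z = 6 \cdot 4 = 24$)
$A{\left(u \right)} = 625$
$L{\left(n,G \right)} = 625$
$L{\left(Z,7 \right)} 11 l = 625 \cdot 11 \left(-84\right) = 6875 \left(-84\right) = -577500$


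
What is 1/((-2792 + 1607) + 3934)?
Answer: 1/2749 ≈ 0.00036377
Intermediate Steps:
1/((-2792 + 1607) + 3934) = 1/(-1185 + 3934) = 1/2749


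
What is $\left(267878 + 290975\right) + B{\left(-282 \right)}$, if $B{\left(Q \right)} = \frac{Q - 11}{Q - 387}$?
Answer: $\frac{373872950}{669} \approx 5.5885 \cdot 10^{5}$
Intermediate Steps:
$B{\left(Q \right)} = \frac{-11 + Q}{-387 + Q}$
$\left(267878 + 290975\right) + B{\left(-282 \right)} = \left(267878 + 290975\right) + \frac{-11 - 282}{-387 - 282} = 558853 + \frac{1}{-669} \left(-293\right) = 558853 - - \frac{293}{669} = 558853 + \frac{293}{669} = \frac{373872950}{669}$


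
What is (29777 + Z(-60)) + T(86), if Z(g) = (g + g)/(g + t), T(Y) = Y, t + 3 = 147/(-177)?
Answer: 56235569/1883 ≈ 29865.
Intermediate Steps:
t = -226/59 (t = -3 + 147/(-177) = -3 + 147*(-1/177) = -3 - 49/59 = -226/59 ≈ -3.8305)
Z(g) = 2*g/(-226/59 + g) (Z(g) = (g + g)/(g - 226/59) = (2*g)/(-226/59 + g) = 2*g/(-226/59 + g))
(29777 + Z(-60)) + T(86) = (29777 + 118*(-60)/(-226 + 59*(-60))) + 86 = (29777 + 118*(-60)/(-226 - 3540)) + 86 = (29777 + 118*(-60)/(-3766)) + 86 = (29777 + 118*(-60)*(-1/3766)) + 86 = (29777 + 3540/1883) + 86 = 56073631/1883 + 86 = 56235569/1883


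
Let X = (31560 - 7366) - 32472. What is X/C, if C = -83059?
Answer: 8278/83059 ≈ 0.099664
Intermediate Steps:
X = -8278 (X = 24194 - 32472 = -8278)
X/C = -8278/(-83059) = -8278*(-1/83059) = 8278/83059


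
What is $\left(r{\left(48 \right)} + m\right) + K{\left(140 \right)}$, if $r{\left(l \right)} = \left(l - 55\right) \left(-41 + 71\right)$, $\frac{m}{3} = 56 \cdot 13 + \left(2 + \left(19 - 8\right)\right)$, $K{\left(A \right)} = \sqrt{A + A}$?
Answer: $2013 + 2 \sqrt{70} \approx 2029.7$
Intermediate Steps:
$K{\left(A \right)} = \sqrt{2} \sqrt{A}$ ($K{\left(A \right)} = \sqrt{2 A} = \sqrt{2} \sqrt{A}$)
$m = 2223$ ($m = 3 \left(56 \cdot 13 + \left(2 + \left(19 - 8\right)\right)\right) = 3 \left(728 + \left(2 + \left(19 - 8\right)\right)\right) = 3 \left(728 + \left(2 + 11\right)\right) = 3 \left(728 + 13\right) = 3 \cdot 741 = 2223$)
$r{\left(l \right)} = -1650 + 30 l$ ($r{\left(l \right)} = \left(-55 + l\right) 30 = -1650 + 30 l$)
$\left(r{\left(48 \right)} + m\right) + K{\left(140 \right)} = \left(\left(-1650 + 30 \cdot 48\right) + 2223\right) + \sqrt{2} \sqrt{140} = \left(\left(-1650 + 1440\right) + 2223\right) + \sqrt{2} \cdot 2 \sqrt{35} = \left(-210 + 2223\right) + 2 \sqrt{70} = 2013 + 2 \sqrt{70}$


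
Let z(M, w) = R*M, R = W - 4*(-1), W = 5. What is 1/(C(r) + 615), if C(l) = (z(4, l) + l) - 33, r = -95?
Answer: 1/523 ≈ 0.0019120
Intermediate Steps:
R = 9 (R = 5 - 4*(-1) = 5 + 4 = 9)
z(M, w) = 9*M
C(l) = 3 + l (C(l) = (9*4 + l) - 33 = (36 + l) - 33 = 3 + l)
1/(C(r) + 615) = 1/((3 - 95) + 615) = 1/(-92 + 615) = 1/523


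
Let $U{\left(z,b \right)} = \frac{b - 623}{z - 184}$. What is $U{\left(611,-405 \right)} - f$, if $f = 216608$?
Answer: $- \frac{92492644}{427} \approx -2.1661 \cdot 10^{5}$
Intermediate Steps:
$U{\left(z,b \right)} = \frac{-623 + b}{-184 + z}$
$U{\left(611,-405 \right)} - f = \frac{-623 - 405}{-184 + 611} - 216608 = \frac{1}{427} \left(-1028\right) - 216608 = - \frac{1028}{427} - 216608 = - \frac{92492644}{427}$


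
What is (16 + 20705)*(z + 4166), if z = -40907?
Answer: -761310261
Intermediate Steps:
(16 + 20705)*(z + 4166) = (16 + 20705)*(-40907 + 4166) = 20721*(-36741) = -761310261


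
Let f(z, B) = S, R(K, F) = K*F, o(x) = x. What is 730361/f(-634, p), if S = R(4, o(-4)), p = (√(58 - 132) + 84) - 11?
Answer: -730361/16 ≈ -45648.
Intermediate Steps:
R(K, F) = F*K
p = 73 + I*√74 (p = (√(-74) + 84) - 11 = (I*√74 + 84) - 11 = (84 + I*√74) - 11 = 73 + I*√74 ≈ 73.0 + 8.6023*I)
S = -16 (S = -4*4 = -16)
f(z, B) = -16
730361/f(-634, p) = 730361/(-16) = 730361*(-1/16) = -730361/16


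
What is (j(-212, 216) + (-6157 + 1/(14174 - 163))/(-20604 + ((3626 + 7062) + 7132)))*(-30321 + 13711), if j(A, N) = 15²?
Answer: -12267531604405/3250552 ≈ -3.7740e+6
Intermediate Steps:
j(A, N) = 225
(j(-212, 216) + (-6157 + 1/(14174 - 163))/(-20604 + ((3626 + 7062) + 7132)))*(-30321 + 13711) = (225 + (-6157 + 1/(14174 - 163))/(-20604 + ((3626 + 7062) + 7132)))*(-30321 + 13711) = (225 + (-6157 + 1/14011)/(-20604 + (10688 + 7132)))*(-16610) = (225 + (-6157 + 1/14011)/(-20604 + 17820))*(-16610) = (225 - 86265726/14011/(-2784))*(-16610) = (225 - 86265726/14011*(-1/2784))*(-16610) = (225 + 14377621/6501104)*(-16610) = (1477126021/6501104)*(-16610) = -12267531604405/3250552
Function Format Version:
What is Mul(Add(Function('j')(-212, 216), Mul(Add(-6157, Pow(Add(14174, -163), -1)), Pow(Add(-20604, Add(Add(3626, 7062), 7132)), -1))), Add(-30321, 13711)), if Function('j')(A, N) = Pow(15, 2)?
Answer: Rational(-12267531604405, 3250552) ≈ -3.7740e+6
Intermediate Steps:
Function('j')(A, N) = 225
Mul(Add(Function('j')(-212, 216), Mul(Add(-6157, Pow(Add(14174, -163), -1)), Pow(Add(-20604, Add(Add(3626, 7062), 7132)), -1))), Add(-30321, 13711)) = Mul(Add(225, Mul(Add(-6157, Pow(Add(14174, -163), -1)), Pow(Add(-20604, Add(Add(3626, 7062), 7132)), -1))), Add(-30321, 13711)) = Mul(Add(225, Mul(Add(-6157, Pow(14011, -1)), Pow(Add(-20604, Add(10688, 7132)), -1))), -16610) = Mul(Add(225, Mul(Add(-6157, Rational(1, 14011)), Pow(Add(-20604, 17820), -1))), -16610) = Mul(Add(225, Mul(Rational(-86265726, 14011), Pow(-2784, -1))), -16610) = Mul(Add(225, Mul(Rational(-86265726, 14011), Rational(-1, 2784))), -16610) = Mul(Add(225, Rational(14377621, 6501104)), -16610) = Mul(Rational(1477126021, 6501104), -16610) = Rational(-12267531604405, 3250552)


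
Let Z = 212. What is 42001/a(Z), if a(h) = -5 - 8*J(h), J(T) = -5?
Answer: 42001/35 ≈ 1200.0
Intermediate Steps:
a(h) = 35 (a(h) = -5 - 8*(-5) = -5 + 40 = 35)
42001/a(Z) = 42001/35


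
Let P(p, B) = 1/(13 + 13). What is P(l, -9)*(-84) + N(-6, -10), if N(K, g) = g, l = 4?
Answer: -172/13 ≈ -13.231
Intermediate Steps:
P(p, B) = 1/26
P(l, -9)*(-84) + N(-6, -10) = (1/26)*(-84) - 10 = -42/13 - 10 = -172/13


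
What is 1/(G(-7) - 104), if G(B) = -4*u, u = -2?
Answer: -1/96 ≈ -0.010417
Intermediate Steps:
G(B) = 8 (G(B) = -4*(-2) = 8)
1/(G(-7) - 104) = 1/(8 - 104) = 1/(-96) = -1/96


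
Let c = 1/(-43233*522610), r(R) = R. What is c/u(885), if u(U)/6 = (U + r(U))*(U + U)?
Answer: -1/424708420448862000 ≈ -2.3546e-18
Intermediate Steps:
c = -1/22593998130 (c = -1/43233*1/522610 = -1/22593998130 ≈ -4.4260e-11)
u(U) = 24*U² (u(U) = 6*((U + U)*(U + U)) = 6*((2*U)*(2*U)) = 6*(4*U²) = 24*U²)
c/u(885) = -1/(22593998130*(24*885²)) = -1/(22593998130*(24*783225)) = -1/22593998130/18797400 = -1/22593998130*1/18797400 = -1/424708420448862000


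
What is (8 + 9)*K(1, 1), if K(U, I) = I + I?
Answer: 34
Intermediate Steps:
K(U, I) = 2*I
(8 + 9)*K(1, 1) = (8 + 9)*(2*1) = 17*2 = 34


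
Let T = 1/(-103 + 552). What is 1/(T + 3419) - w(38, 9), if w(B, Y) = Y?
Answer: -13815739/1535132 ≈ -8.9997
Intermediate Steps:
T = 1/449 ≈ 0.0022272
1/(T + 3419) - w(38, 9) = 1/(1/449 + 3419) - 1*9 = 1/(1535132/449) - 9 = 449/1535132 - 9 = -13815739/1535132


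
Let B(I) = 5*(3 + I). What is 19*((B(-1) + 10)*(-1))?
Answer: -380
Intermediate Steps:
B(I) = 15 + 5*I
19*((B(-1) + 10)*(-1)) = 19*(((15 + 5*(-1)) + 10)*(-1)) = 19*(((15 - 5) + 10)*(-1)) = 19*((10 + 10)*(-1)) = 19*(20*(-1)) = 19*(-20) = -380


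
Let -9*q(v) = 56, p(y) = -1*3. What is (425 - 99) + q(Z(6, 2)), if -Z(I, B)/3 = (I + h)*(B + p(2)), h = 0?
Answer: 2878/9 ≈ 319.78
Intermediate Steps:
p(y) = -3
Z(I, B) = -3*I*(-3 + B) (Z(I, B) = -3*(I + 0)*(B - 3) = -3*I*(-3 + B))
q(v) = -56/9 (q(v) = -1/9*56 = -56/9)
(425 - 99) + q(Z(6, 2)) = (425 - 99) - 56/9 = 326 - 56/9 = 2878/9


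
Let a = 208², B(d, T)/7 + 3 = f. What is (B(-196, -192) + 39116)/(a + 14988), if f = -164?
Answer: 37947/58252 ≈ 0.65143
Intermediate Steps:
B(d, T) = -1169 (B(d, T) = -21 + 7*(-164) = -21 - 1148 = -1169)
a = 43264
(B(-196, -192) + 39116)/(a + 14988) = (-1169 + 39116)/(43264 + 14988) = 37947/58252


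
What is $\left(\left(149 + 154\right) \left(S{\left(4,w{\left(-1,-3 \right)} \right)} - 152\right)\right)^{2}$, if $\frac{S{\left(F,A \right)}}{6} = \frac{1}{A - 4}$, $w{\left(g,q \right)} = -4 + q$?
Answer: $\frac{258505132356}{121} \approx 2.1364 \cdot 10^{9}$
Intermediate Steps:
$S{\left(F,A \right)} = \frac{6}{-4 + A}$ ($S{\left(F,A \right)} = \frac{6}{A - 4} = \frac{6}{-4 + A}$)
$\left(\left(149 + 154\right) \left(S{\left(4,w{\left(-1,-3 \right)} \right)} - 152\right)\right)^{2} = \left(\left(149 + 154\right) \left(\frac{6}{-4 - 7} - 152\right)\right)^{2} = \left(303 \left(\frac{6}{-4 - 7} - 152\right)\right)^{2} = \left(303 \left(\frac{6}{-11} - 152\right)\right)^{2} = \left(303 \left(6 \left(- \frac{1}{11}\right) - 152\right)\right)^{2} = \left(303 \left(- \frac{6}{11} - 152\right)\right)^{2} = \left(303 \left(- \frac{1678}{11}\right)\right)^{2} = \left(- \frac{508434}{11}\right)^{2} = \frac{258505132356}{121}$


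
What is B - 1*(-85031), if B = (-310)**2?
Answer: 181131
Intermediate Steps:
B = 96100
B - 1*(-85031) = 96100 - 1*(-85031) = 96100 + 85031 = 181131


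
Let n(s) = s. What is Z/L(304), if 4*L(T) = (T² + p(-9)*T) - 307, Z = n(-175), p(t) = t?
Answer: -700/89373 ≈ -0.0078323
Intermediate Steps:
Z = -175
L(T) = -307/4 - 9*T/4 + T²/4 (L(T) = ((T² - 9*T) - 307)/4 = (-307 + T² - 9*T)/4 = -307/4 - 9*T/4 + T²/4)
Z/L(304) = -175/(-307/4 - 9/4*304 + (¼)*304²) = -175/(-307/4 - 684 + (¼)*92416) = -175/(-307/4 - 684 + 23104) = -175/89373/4 = -175*4/89373 = -700/89373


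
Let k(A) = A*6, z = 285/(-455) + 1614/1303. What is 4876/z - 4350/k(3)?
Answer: 560616223/72603 ≈ 7721.7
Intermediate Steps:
z = 72603/118573 (z = 285*(-1/455) + 1614*(1/1303) = -57/91 + 1614/1303 = 72603/118573 ≈ 0.61231)
k(A) = 6*A
4876/z - 4350/k(3) = 4876/(72603/118573) - 4350/(6*3) = 4876*(118573/72603) - 4350/18 = 578161948/72603 - 4350*1/18 = 578161948/72603 - 725/3 = 560616223/72603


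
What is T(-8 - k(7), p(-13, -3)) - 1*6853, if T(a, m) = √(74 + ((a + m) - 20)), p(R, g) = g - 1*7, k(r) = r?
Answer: -6853 + √29 ≈ -6847.6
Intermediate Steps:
p(R, g) = -7 + g (p(R, g) = g - 7 = -7 + g)
T(a, m) = √(54 + a + m) (T(a, m) = √(74 + (-20 + a + m)) = √(54 + a + m))
T(-8 - k(7), p(-13, -3)) - 1*6853 = √(54 + (-8 - 1*7) + (-7 - 3)) - 1*6853 = √(54 + (-8 - 7) - 10) - 6853 = √(54 - 15 - 10) - 6853 = √29 - 6853 = -6853 + √29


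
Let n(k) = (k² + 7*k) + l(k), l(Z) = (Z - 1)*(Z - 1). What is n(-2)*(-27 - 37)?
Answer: 64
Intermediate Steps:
l(Z) = (-1 + Z)² (l(Z) = (-1 + Z)*(-1 + Z) = (-1 + Z)²)
n(k) = k² + (-1 + k)² + 7*k (n(k) = (k² + 7*k) + (-1 + k)² = k² + (-1 + k)² + 7*k)
n(-2)*(-27 - 37) = (1 + 2*(-2)² + 5*(-2))*(-27 - 37) = (1 + 2*4 - 10)*(-64) = (1 + 8 - 10)*(-64) = -1*(-64) = 64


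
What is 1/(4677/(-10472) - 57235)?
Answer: -10472/599369597 ≈ -1.7472e-5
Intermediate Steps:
1/(4677/(-10472) - 57235) = 1/(4677*(-1/10472) - 57235) = 1/(-4677/10472 - 57235) = 1/(-599369597/10472) = -10472/599369597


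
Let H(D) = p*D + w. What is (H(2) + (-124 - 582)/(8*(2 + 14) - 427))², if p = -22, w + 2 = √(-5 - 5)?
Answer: 169356294/89401 - 26096*I*√10/299 ≈ 1894.3 - 276.0*I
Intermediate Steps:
w = -2 + I*√10 (w = -2 + √(-5 - 5) = -2 + √(-10) = -2 + I*√10 ≈ -2.0 + 3.1623*I)
H(D) = -2 - 22*D + I*√10 (H(D) = -22*D + (-2 + I*√10) = -2 - 22*D + I*√10)
(H(2) + (-124 - 582)/(8*(2 + 14) - 427))² = ((-2 - 22*2 + I*√10) + (-124 - 582)/(8*(2 + 14) - 427))² = ((-2 - 44 + I*√10) - 706/(8*16 - 427))² = ((-46 + I*√10) - 706/(128 - 427))² = ((-46 + I*√10) - 706/(-299))² = ((-46 + I*√10) - 706*(-1/299))² = ((-46 + I*√10) + 706/299)² = (-13048/299 + I*√10)²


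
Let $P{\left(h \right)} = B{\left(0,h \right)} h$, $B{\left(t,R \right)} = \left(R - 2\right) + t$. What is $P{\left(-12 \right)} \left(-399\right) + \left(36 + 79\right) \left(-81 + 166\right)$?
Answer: $-57257$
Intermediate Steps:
$B{\left(t,R \right)} = -2 + R + t$ ($B{\left(t,R \right)} = \left(-2 + R\right) + t = -2 + R + t$)
$P{\left(h \right)} = h \left(-2 + h\right)$ ($P{\left(h \right)} = \left(-2 + h + 0\right) h = \left(-2 + h\right) h = h \left(-2 + h\right)$)
$P{\left(-12 \right)} \left(-399\right) + \left(36 + 79\right) \left(-81 + 166\right) = - 12 \left(-2 - 12\right) \left(-399\right) + \left(36 + 79\right) \left(-81 + 166\right) = \left(-12\right) \left(-14\right) \left(-399\right) + 115 \cdot 85 = 168 \left(-399\right) + 9775 = -67032 + 9775 = -57257$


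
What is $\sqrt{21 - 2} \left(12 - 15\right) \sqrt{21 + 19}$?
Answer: $- 6 \sqrt{190} \approx -82.704$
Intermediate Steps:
$\sqrt{21 - 2} \left(12 - 15\right) \sqrt{21 + 19} = \sqrt{19} \left(12 - 15\right) \sqrt{40} = \sqrt{19} \left(-3\right) 2 \sqrt{10} = - 3 \sqrt{19} \cdot 2 \sqrt{10} = - 6 \sqrt{190}$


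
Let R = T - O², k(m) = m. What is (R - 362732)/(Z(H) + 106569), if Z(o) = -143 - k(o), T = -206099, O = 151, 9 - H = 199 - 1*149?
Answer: -591632/106467 ≈ -5.5570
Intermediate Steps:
H = -41 (H = 9 - (199 - 1*149) = 9 - (199 - 149) = 9 - 1*50 = 9 - 50 = -41)
R = -228900 (R = -206099 - 1*151² = -206099 - 1*22801 = -206099 - 22801 = -228900)
Z(o) = -143 - o
(R - 362732)/(Z(H) + 106569) = (-228900 - 362732)/((-143 - 1*(-41)) + 106569) = -591632/((-143 + 41) + 106569) = -591632/(-102 + 106569) = -591632/106467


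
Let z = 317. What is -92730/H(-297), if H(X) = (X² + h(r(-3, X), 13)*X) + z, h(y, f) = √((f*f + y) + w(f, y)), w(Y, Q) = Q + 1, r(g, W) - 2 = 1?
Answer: -2052253995/1955331973 - 27540810*√11/1955331973 ≈ -1.0963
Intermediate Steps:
r(g, W) = 3 (r(g, W) = 2 + 1 = 3)
w(Y, Q) = 1 + Q
h(y, f) = √(1 + f² + 2*y) (h(y, f) = √((f*f + y) + (1 + y)) = √((f² + y) + (1 + y)) = √((y + f²) + (1 + y)) = √(1 + f² + 2*y))
H(X) = 317 + X² + 4*X*√11 (H(X) = (X² + √(1 + 13² + 2*3)*X) + 317 = (X² + √(1 + 169 + 6)*X) + 317 = (X² + √176*X) + 317 = (X² + (4*√11)*X) + 317 = (X² + 4*X*√11) + 317 = 317 + X² + 4*X*√11)
-92730/H(-297) = -92730/(317 + (-297)² + 4*(-297)*√11) = -92730/(317 + 88209 - 1188*√11) = -92730/(88526 - 1188*√11)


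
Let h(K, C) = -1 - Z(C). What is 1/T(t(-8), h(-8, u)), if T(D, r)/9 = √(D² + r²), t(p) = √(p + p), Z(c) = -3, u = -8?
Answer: -I*√3/54 ≈ -0.032075*I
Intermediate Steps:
t(p) = √2*√p (t(p) = √(2*p) = √2*√p)
h(K, C) = 2 (h(K, C) = -1 - 1*(-3) = -1 + 3 = 2)
T(D, r) = 9*√(D² + r²)
1/T(t(-8), h(-8, u)) = 1/(9*√((√2*√(-8))² + 2²)) = 1/(9*√((√2*(2*I*√2))² + 4)) = 1/(9*√((4*I)² + 4)) = 1/(9*√(-16 + 4)) = 1/(9*√(-12)) = 1/(9*(2*I*√3)) = 1/(18*I*√3) = -I*√3/54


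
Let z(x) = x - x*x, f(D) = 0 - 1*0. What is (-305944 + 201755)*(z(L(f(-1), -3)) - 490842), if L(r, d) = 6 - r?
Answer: 51143462808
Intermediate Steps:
f(D) = 0 (f(D) = 0 + 0 = 0)
z(x) = x - x²
(-305944 + 201755)*(z(L(f(-1), -3)) - 490842) = (-305944 + 201755)*((6 - 1*0)*(1 - (6 - 1*0)) - 490842) = -104189*((6 + 0)*(1 - (6 + 0)) - 490842) = -104189*(6*(1 - 1*6) - 490842) = -104189*(6*(1 - 6) - 490842) = -104189*(6*(-5) - 490842) = -104189*(-30 - 490842) = -104189*(-490872) = 51143462808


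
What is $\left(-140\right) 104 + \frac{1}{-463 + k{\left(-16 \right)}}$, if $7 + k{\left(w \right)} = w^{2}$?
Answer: $- \frac{3115841}{214} \approx -14560.0$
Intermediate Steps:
$k{\left(w \right)} = -7 + w^{2}$
$\left(-140\right) 104 + \frac{1}{-463 + k{\left(-16 \right)}} = \left(-140\right) 104 + \frac{1}{-463 - \left(7 - \left(-16\right)^{2}\right)} = -14560 + \frac{1}{-463 + \left(-7 + 256\right)} = -14560 + \frac{1}{-463 + 249} = -14560 + \frac{1}{-214} = -14560 - \frac{1}{214} = - \frac{3115841}{214}$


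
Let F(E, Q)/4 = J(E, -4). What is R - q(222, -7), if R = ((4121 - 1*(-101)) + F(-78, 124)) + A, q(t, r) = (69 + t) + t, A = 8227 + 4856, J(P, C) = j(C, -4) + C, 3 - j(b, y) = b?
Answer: 16804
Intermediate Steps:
j(b, y) = 3 - b
J(P, C) = 3 (J(P, C) = (3 - C) + C = 3)
A = 13083
F(E, Q) = 12 (F(E, Q) = 4*3 = 12)
q(t, r) = 69 + 2*t
R = 17317 (R = ((4121 - 1*(-101)) + 12) + 13083 = ((4121 + 101) + 12) + 13083 = (4222 + 12) + 13083 = 4234 + 13083 = 17317)
R - q(222, -7) = 17317 - (69 + 2*222) = 17317 - (69 + 444) = 17317 - 1*513 = 17317 - 513 = 16804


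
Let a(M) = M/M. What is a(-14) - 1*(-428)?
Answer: 429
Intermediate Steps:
a(M) = 1
a(-14) - 1*(-428) = 1 - 1*(-428) = 1 + 428 = 429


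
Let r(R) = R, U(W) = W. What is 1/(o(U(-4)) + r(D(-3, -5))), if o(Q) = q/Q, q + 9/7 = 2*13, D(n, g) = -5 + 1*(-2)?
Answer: -28/369 ≈ -0.075881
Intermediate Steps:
D(n, g) = -7 (D(n, g) = -5 - 2 = -7)
q = 173/7 (q = -9/7 + 2*13 = -9/7 + 26 = 173/7 ≈ 24.714)
o(Q) = 173/(7*Q)
1/(o(U(-4)) + r(D(-3, -5))) = 1/((173/7)/(-4) - 7) = 1/((173/7)*(-¼) - 7) = 1/(-173/28 - 7) = 1/(-369/28) = -28/369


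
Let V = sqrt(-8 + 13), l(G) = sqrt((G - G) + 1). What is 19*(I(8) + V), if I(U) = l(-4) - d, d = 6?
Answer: -95 + 19*sqrt(5) ≈ -52.515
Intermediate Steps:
l(G) = 1 (l(G) = sqrt(0 + 1) = sqrt(1) = 1)
V = sqrt(5) ≈ 2.2361
I(U) = -5 (I(U) = 1 - 1*6 = 1 - 6 = -5)
19*(I(8) + V) = 19*(-5 + sqrt(5)) = -95 + 19*sqrt(5)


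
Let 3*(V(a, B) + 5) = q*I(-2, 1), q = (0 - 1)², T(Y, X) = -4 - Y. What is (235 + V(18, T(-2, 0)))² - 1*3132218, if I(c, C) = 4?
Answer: -27708326/9 ≈ -3.0787e+6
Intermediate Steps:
q = 1 (q = (-1)² = 1)
V(a, B) = -11/3 (V(a, B) = -5 + (1*4)/3 = -5 + (⅓)*4 = -5 + 4/3 = -11/3)
(235 + V(18, T(-2, 0)))² - 1*3132218 = (235 - 11/3)² - 1*3132218 = (694/3)² - 3132218 = 481636/9 - 3132218 = -27708326/9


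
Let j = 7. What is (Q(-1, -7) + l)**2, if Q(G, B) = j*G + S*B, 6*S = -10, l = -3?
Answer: 25/9 ≈ 2.7778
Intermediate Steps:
S = -5/3 (S = (1/6)*(-10) = -5/3 ≈ -1.6667)
Q(G, B) = 7*G - 5*B/3
(Q(-1, -7) + l)**2 = ((7*(-1) - 5/3*(-7)) - 3)**2 = ((-7 + 35/3) - 3)**2 = (14/3 - 3)**2 = (5/3)**2 = 25/9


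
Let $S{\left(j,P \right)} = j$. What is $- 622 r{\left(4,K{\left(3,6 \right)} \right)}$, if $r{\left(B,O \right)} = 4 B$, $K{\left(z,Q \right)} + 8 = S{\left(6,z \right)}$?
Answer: $-9952$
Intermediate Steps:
$K{\left(z,Q \right)} = -2$ ($K{\left(z,Q \right)} = -8 + 6 = -2$)
$- 622 r{\left(4,K{\left(3,6 \right)} \right)} = - 622 \cdot 4 \cdot 4 = \left(-622\right) 16 = -9952$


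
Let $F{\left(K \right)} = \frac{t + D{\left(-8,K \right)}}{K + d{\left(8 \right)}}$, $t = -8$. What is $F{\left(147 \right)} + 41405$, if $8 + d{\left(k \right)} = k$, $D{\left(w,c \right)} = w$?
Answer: $\frac{6086519}{147} \approx 41405.0$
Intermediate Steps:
$d{\left(k \right)} = -8 + k$
$F{\left(K \right)} = - \frac{16}{K}$ ($F{\left(K \right)} = \frac{-8 - 8}{K + \left(-8 + 8\right)} = - \frac{16}{K + 0} = - \frac{16}{K}$)
$F{\left(147 \right)} + 41405 = - \frac{16}{147} + 41405 = \frac{6086519}{147}$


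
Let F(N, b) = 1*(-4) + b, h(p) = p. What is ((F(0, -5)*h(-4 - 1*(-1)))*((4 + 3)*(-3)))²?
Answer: 321489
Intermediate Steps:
F(N, b) = -4 + b
((F(0, -5)*h(-4 - 1*(-1)))*((4 + 3)*(-3)))² = (((-4 - 5)*(-4 - 1*(-1)))*((4 + 3)*(-3)))² = ((-9*(-4 + 1))*(7*(-3)))² = (-9*(-3)*(-21))² = (27*(-21))² = (-567)² = 321489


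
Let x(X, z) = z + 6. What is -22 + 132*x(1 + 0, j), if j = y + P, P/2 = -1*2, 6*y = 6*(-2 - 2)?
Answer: -286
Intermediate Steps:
y = -4 (y = (6*(-2 - 2))/6 = (6*(-4))/6 = (⅙)*(-24) = -4)
P = -4 (P = 2*(-1*2) = 2*(-2) = -4)
j = -8 (j = -4 - 4 = -8)
x(X, z) = 6 + z
-22 + 132*x(1 + 0, j) = -22 + 132*(6 - 8) = -22 + 132*(-2) = -22 - 264 = -286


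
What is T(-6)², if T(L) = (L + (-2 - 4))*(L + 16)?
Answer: 14400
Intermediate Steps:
T(L) = (-6 + L)*(16 + L) (T(L) = (L - 6)*(16 + L) = (-6 + L)*(16 + L))
T(-6)² = (-96 + (-6)² + 10*(-6))² = (-96 + 36 - 60)² = (-120)² = 14400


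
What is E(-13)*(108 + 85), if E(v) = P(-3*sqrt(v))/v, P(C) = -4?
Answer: 772/13 ≈ 59.385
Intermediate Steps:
E(v) = -4/v
E(-13)*(108 + 85) = (-4/(-13))*(108 + 85) = -4*(-1/13)*193 = (4/13)*193 = 772/13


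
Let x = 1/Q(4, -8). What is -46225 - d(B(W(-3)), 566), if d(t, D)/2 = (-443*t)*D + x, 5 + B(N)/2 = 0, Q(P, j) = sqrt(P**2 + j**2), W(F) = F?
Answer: -5060985 - sqrt(5)/10 ≈ -5.0610e+6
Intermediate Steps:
B(N) = -10 (B(N) = -10 + 2*0 = -10 + 0 = -10)
x = sqrt(5)/20 (x = 1/(sqrt(4**2 + (-8)**2)) = 1/(sqrt(16 + 64)) = 1/(sqrt(80)) = 1/(4*sqrt(5)) = sqrt(5)/20 ≈ 0.11180)
d(t, D) = sqrt(5)/10 - 886*D*t (d(t, D) = 2*((-443*t)*D + sqrt(5)/20) = 2*(-443*D*t + sqrt(5)/20) = 2*(sqrt(5)/20 - 443*D*t) = sqrt(5)/10 - 886*D*t)
-46225 - d(B(W(-3)), 566) = -46225 - (sqrt(5)/10 - 886*566*(-10)) = -46225 - (sqrt(5)/10 + 5014760) = -46225 - (5014760 + sqrt(5)/10) = -46225 + (-5014760 - sqrt(5)/10) = -5060985 - sqrt(5)/10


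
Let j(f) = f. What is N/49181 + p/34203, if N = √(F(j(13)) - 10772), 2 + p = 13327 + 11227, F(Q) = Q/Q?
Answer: 8184/11401 + I*√10771/49181 ≈ 0.71783 + 0.0021102*I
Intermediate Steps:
F(Q) = 1
p = 24552 (p = -2 + (13327 + 11227) = -2 + 24554 = 24552)
N = I*√10771 (N = √(1 - 10772) = √(-10771) = I*√10771 ≈ 103.78*I)
N/49181 + p/34203 = (I*√10771)/49181 + 24552/34203 = (I*√10771)*(1/49181) + 24552*(1/34203) = I*√10771/49181 + 8184/11401 = 8184/11401 + I*√10771/49181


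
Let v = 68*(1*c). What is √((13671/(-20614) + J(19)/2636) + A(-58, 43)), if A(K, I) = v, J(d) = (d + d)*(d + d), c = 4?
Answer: √50174146911569362/13584626 ≈ 16.489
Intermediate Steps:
J(d) = 4*d² (J(d) = (2*d)*(2*d) = 4*d²)
v = 272 (v = 68*(1*4) = 68*4 = 272)
A(K, I) = 272
√((13671/(-20614) + J(19)/2636) + A(-58, 43)) = √((13671/(-20614) + (4*19²)/2636) + 272) = √((13671*(-1/20614) + (4*361)*(1/2636)) + 272) = √((-13671/20614 + 1444*(1/2636)) + 272) = √((-13671/20614 + 361/659) + 272) = √(-1567535/13584626 + 272) = √(3693450737/13584626) = √50174146911569362/13584626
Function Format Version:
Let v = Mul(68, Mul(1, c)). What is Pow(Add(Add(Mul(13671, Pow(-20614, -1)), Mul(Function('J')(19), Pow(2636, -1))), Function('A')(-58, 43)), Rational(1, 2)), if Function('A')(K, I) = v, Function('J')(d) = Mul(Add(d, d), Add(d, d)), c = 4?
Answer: Mul(Rational(1, 13584626), Pow(50174146911569362, Rational(1, 2))) ≈ 16.489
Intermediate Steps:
Function('J')(d) = Mul(4, Pow(d, 2)) (Function('J')(d) = Mul(Mul(2, d), Mul(2, d)) = Mul(4, Pow(d, 2)))
v = 272 (v = Mul(68, Mul(1, 4)) = Mul(68, 4) = 272)
Function('A')(K, I) = 272
Pow(Add(Add(Mul(13671, Pow(-20614, -1)), Mul(Function('J')(19), Pow(2636, -1))), Function('A')(-58, 43)), Rational(1, 2)) = Pow(Add(Add(Mul(13671, Pow(-20614, -1)), Mul(Mul(4, Pow(19, 2)), Pow(2636, -1))), 272), Rational(1, 2)) = Pow(Add(Add(Mul(13671, Rational(-1, 20614)), Mul(Mul(4, 361), Rational(1, 2636))), 272), Rational(1, 2)) = Pow(Add(Add(Rational(-13671, 20614), Mul(1444, Rational(1, 2636))), 272), Rational(1, 2)) = Pow(Add(Add(Rational(-13671, 20614), Rational(361, 659)), 272), Rational(1, 2)) = Pow(Add(Rational(-1567535, 13584626), 272), Rational(1, 2)) = Pow(Rational(3693450737, 13584626), Rational(1, 2)) = Mul(Rational(1, 13584626), Pow(50174146911569362, Rational(1, 2)))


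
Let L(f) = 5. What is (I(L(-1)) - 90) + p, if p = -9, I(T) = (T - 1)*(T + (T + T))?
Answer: -39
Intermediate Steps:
I(T) = 3*T*(-1 + T) (I(T) = (-1 + T)*(T + 2*T) = (-1 + T)*(3*T) = 3*T*(-1 + T))
(I(L(-1)) - 90) + p = (3*5*(-1 + 5) - 90) - 9 = (3*5*4 - 90) - 9 = (60 - 90) - 9 = -30 - 9 = -39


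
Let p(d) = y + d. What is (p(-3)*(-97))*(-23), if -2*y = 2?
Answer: -8924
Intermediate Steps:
y = -1 (y = -½*2 = -1)
p(d) = -1 + d
(p(-3)*(-97))*(-23) = ((-1 - 3)*(-97))*(-23) = -4*(-97)*(-23) = 388*(-23) = -8924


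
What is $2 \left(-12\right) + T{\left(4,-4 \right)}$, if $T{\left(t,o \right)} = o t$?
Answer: $-40$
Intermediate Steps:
$2 \left(-12\right) + T{\left(4,-4 \right)} = 2 \left(-12\right) - 16 = -24 - 16 = -40$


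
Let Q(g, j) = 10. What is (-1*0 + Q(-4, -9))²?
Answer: 100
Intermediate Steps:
(-1*0 + Q(-4, -9))² = (-1*0 + 10)² = (0 + 10)² = 10² = 100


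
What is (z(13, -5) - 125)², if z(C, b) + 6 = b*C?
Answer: 38416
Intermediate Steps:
z(C, b) = -6 + C*b (z(C, b) = -6 + b*C = -6 + C*b)
(z(13, -5) - 125)² = ((-6 + 13*(-5)) - 125)² = ((-6 - 65) - 125)² = (-71 - 125)² = (-196)² = 38416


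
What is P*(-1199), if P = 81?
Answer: -97119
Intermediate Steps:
P*(-1199) = 81*(-1199) = -97119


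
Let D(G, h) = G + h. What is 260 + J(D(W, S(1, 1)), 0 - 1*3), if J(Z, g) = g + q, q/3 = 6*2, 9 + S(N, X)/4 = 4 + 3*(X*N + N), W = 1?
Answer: 293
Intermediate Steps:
S(N, X) = -20 + 12*N + 12*N*X (S(N, X) = -36 + 4*(4 + 3*(X*N + N)) = -36 + 4*(4 + 3*(N*X + N)) = -36 + 4*(4 + 3*(N + N*X)) = -36 + 4*(4 + (3*N + 3*N*X)) = -36 + 4*(4 + 3*N + 3*N*X) = -36 + (16 + 12*N + 12*N*X) = -20 + 12*N + 12*N*X)
q = 36 (q = 3*(6*2) = 3*12 = 36)
J(Z, g) = 36 + g (J(Z, g) = g + 36 = 36 + g)
260 + J(D(W, S(1, 1)), 0 - 1*3) = 260 + (36 + (0 - 1*3)) = 260 + (36 + (0 - 3)) = 260 + (36 - 3) = 260 + 33 = 293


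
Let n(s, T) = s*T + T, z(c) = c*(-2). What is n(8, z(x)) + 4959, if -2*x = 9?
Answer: 5040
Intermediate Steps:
x = -9/2 (x = -½*9 = -9/2 ≈ -4.5000)
z(c) = -2*c
n(s, T) = T + T*s (n(s, T) = T*s + T = T + T*s)
n(8, z(x)) + 4959 = (-2*(-9/2))*(1 + 8) + 4959 = 9*9 + 4959 = 81 + 4959 = 5040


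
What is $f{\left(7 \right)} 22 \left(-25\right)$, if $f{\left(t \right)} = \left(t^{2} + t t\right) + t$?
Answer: $-57750$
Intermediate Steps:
$f{\left(t \right)} = t + 2 t^{2}$ ($f{\left(t \right)} = \left(t^{2} + t^{2}\right) + t = 2 t^{2} + t = t + 2 t^{2}$)
$f{\left(7 \right)} 22 \left(-25\right) = 7 \left(1 + 2 \cdot 7\right) 22 \left(-25\right) = 7 \left(1 + 14\right) 22 \left(-25\right) = 7 \cdot 15 \cdot 22 \left(-25\right) = 105 \cdot 22 \left(-25\right) = 2310 \left(-25\right) = -57750$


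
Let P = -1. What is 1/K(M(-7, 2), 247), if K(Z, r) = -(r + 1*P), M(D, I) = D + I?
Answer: -1/246 ≈ -0.0040650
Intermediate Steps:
K(Z, r) = 1 - r (K(Z, r) = -(r + 1*(-1)) = -(r - 1) = -(-1 + r) = 1 - r)
1/K(M(-7, 2), 247) = 1/(1 - 1*247) = 1/(1 - 247) = 1/(-246) = -1/246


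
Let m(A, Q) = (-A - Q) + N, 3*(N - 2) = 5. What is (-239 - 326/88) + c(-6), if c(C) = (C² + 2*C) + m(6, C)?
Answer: -28385/132 ≈ -215.04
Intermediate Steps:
N = 11/3 (N = 2 + (⅓)*5 = 2 + 5/3 = 11/3 ≈ 3.6667)
m(A, Q) = 11/3 - A - Q (m(A, Q) = (-A - Q) + 11/3 = 11/3 - A - Q)
c(C) = -7/3 + C + C² (c(C) = (C² + 2*C) + (11/3 - 1*6 - C) = (C² + 2*C) + (11/3 - 6 - C) = (C² + 2*C) + (-7/3 - C) = -7/3 + C + C²)
(-239 - 326/88) + c(-6) = (-239 - 326/88) + (-7/3 - 6 + (-6)²) = (-239 - 326*1/88) + (-7/3 - 6 + 36) = (-239 - 163/44) + 83/3 = -10679/44 + 83/3 = -28385/132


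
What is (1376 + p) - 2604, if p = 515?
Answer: -713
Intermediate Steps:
(1376 + p) - 2604 = (1376 + 515) - 2604 = 1891 - 2604 = -713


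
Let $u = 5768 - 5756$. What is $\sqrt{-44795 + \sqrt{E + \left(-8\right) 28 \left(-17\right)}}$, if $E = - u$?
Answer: $\sqrt{-44795 + 2 \sqrt{949}} \approx 211.5 i$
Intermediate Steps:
$u = 12$ ($u = 5768 - 5756 = 12$)
$E = -12$ ($E = \left(-1\right) 12 = -12$)
$\sqrt{-44795 + \sqrt{E + \left(-8\right) 28 \left(-17\right)}} = \sqrt{-44795 + \sqrt{-12 + \left(-8\right) 28 \left(-17\right)}} = \sqrt{-44795 + \sqrt{-12 - -3808}} = \sqrt{-44795 + \sqrt{-12 + 3808}} = \sqrt{-44795 + \sqrt{3796}} = \sqrt{-44795 + 2 \sqrt{949}}$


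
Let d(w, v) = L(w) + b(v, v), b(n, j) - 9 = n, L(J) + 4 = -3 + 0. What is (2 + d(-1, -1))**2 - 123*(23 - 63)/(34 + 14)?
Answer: 223/2 ≈ 111.50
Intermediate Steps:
L(J) = -7 (L(J) = -4 + (-3 + 0) = -4 - 3 = -7)
b(n, j) = 9 + n
d(w, v) = 2 + v (d(w, v) = -7 + (9 + v) = 2 + v)
(2 + d(-1, -1))**2 - 123*(23 - 63)/(34 + 14) = (2 + (2 - 1))**2 - 123*(23 - 63)/(34 + 14) = (2 + 1)**2 - (-4920)/48 = 3**2 - (-4920)/48 = 9 - 123*(-5/6) = 9 + 205/2 = 223/2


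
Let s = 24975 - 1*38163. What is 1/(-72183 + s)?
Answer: -1/85371 ≈ -1.1714e-5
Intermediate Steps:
s = -13188 (s = 24975 - 38163 = -13188)
1/(-72183 + s) = 1/(-72183 - 13188) = 1/(-85371) = -1/85371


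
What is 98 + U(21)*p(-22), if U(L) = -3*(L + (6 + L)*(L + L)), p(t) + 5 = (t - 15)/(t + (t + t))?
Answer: 30961/2 ≈ 15481.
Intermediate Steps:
p(t) = -5 + (-15 + t)/(3*t) (p(t) = -5 + (t - 15)/(t + (t + t)) = -5 + (-15 + t)/(t + 2*t) = -5 + (-15 + t)/((3*t)) = -5 + (-15 + t)*(1/(3*t)) = -5 + (-15 + t)/(3*t))
U(L) = -3*L - 6*L*(6 + L) (U(L) = -3*(L + (6 + L)*(2*L)) = -3*(L + 2*L*(6 + L)) = -3*L - 6*L*(6 + L))
98 + U(21)*p(-22) = 98 + (-3*21*(13 + 2*21))*(-14/3 - 5/(-22)) = 98 + (-3*21*(13 + 42))*(-14/3 - 5*(-1/22)) = 98 + (-3*21*55)*(-14/3 + 5/22) = 98 - 3465*(-293/66) = 98 + 30765/2 = 30961/2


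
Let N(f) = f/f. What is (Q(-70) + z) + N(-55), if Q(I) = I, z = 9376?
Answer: 9307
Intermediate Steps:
N(f) = 1
(Q(-70) + z) + N(-55) = (-70 + 9376) + 1 = 9306 + 1 = 9307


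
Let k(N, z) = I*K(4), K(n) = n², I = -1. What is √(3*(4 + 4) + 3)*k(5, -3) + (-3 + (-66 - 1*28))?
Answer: -97 - 48*√3 ≈ -180.14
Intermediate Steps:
k(N, z) = -16 (k(N, z) = -1*4² = -1*16 = -16)
√(3*(4 + 4) + 3)*k(5, -3) + (-3 + (-66 - 1*28)) = √(3*(4 + 4) + 3)*(-16) + (-3 + (-66 - 1*28)) = √(3*8 + 3)*(-16) + (-3 + (-66 - 28)) = √(24 + 3)*(-16) + (-3 - 94) = √27*(-16) - 97 = (3*√3)*(-16) - 97 = -48*√3 - 97 = -97 - 48*√3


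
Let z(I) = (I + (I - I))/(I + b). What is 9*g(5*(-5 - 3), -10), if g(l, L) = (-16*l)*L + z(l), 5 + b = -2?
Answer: -2706840/47 ≈ -57592.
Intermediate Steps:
b = -7 (b = -5 - 2 = -7)
z(I) = I/(-7 + I) (z(I) = (I + (I - I))/(I - 7) = (I + 0)/(-7 + I) = I/(-7 + I))
g(l, L) = l/(-7 + l) - 16*L*l (g(l, L) = (-16*l)*L + l/(-7 + l) = -16*L*l + l/(-7 + l) = l/(-7 + l) - 16*L*l)
9*g(5*(-5 - 3), -10) = 9*((5*(-5 - 3))*(1 - 16*(-10)*(-7 + 5*(-5 - 3)))/(-7 + 5*(-5 - 3))) = 9*((5*(-8))*(1 - 16*(-10)*(-7 + 5*(-8)))/(-7 + 5*(-8))) = 9*(-40*(1 - 16*(-10)*(-7 - 40))/(-7 - 40)) = 9*(-40*(1 - 16*(-10)*(-47))/(-47)) = 9*(-40*(-1/47)*(1 - 7520)) = 9*(-40*(-1/47)*(-7519)) = 9*(-300760/47) = -2706840/47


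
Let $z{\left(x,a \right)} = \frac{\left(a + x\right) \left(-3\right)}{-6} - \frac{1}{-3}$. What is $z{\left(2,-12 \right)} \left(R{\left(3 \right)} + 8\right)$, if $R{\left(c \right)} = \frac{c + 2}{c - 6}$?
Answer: $- \frac{266}{9} \approx -29.556$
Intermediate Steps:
$R{\left(c \right)} = \frac{2 + c}{-6 + c}$
$z{\left(x,a \right)} = \frac{1}{3} + \frac{a}{2} + \frac{x}{2}$ ($z{\left(x,a \right)} = \left(- 3 a - 3 x\right) \left(- \frac{1}{6}\right) - - \frac{1}{3} = \left(\frac{a}{2} + \frac{x}{2}\right) + \frac{1}{3} = \frac{1}{3} + \frac{a}{2} + \frac{x}{2}$)
$z{\left(2,-12 \right)} \left(R{\left(3 \right)} + 8\right) = \left(\frac{1}{3} + \frac{1}{2} \left(-12\right) + \frac{1}{2} \cdot 2\right) \left(\frac{2 + 3}{-6 + 3} + 8\right) = \left(\frac{1}{3} - 6 + 1\right) \left(\frac{1}{-3} \cdot 5 + 8\right) = - \frac{14 \left(\left(- \frac{1}{3}\right) 5 + 8\right)}{3} = - \frac{14 \left(- \frac{5}{3} + 8\right)}{3} = \left(- \frac{14}{3}\right) \frac{19}{3} = - \frac{266}{9}$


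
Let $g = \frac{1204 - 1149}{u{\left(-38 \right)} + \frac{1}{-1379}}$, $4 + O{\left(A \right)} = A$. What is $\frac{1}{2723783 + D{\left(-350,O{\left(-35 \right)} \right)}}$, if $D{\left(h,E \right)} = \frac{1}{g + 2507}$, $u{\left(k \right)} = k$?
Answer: $\frac{131298476}{357628556907111} \approx 3.6714 \cdot 10^{-7}$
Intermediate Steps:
$O{\left(A \right)} = -4 + A$
$g = - \frac{75845}{52403}$ ($g = \frac{1204 - 1149}{-38 + \frac{1}{-1379}} = \frac{55}{-38 - \frac{1}{1379}} = \frac{55}{- \frac{52403}{1379}} = 55 \left(- \frac{1379}{52403}\right) = - \frac{75845}{52403} \approx -1.4473$)
$D{\left(h,E \right)} = \frac{52403}{131298476}$ ($D{\left(h,E \right)} = \frac{1}{- \frac{75845}{52403} + 2507} = \frac{1}{\frac{131298476}{52403}} = \frac{52403}{131298476}$)
$\frac{1}{2723783 + D{\left(-350,O{\left(-35 \right)} \right)}} = \frac{1}{2723783 + \frac{52403}{131298476}} = \frac{1}{\frac{357628556907111}{131298476}} = \frac{131298476}{357628556907111}$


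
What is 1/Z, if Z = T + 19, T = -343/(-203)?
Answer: 29/600 ≈ 0.048333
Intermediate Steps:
T = 49/29 (T = -343*(-1/203) = 49/29 ≈ 1.6897)
Z = 600/29 (Z = 49/29 + 19 = 600/29 ≈ 20.690)
1/Z = 1/(600/29) = 29/600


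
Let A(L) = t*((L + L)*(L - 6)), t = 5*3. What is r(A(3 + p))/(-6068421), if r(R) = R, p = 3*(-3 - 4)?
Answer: -1440/674269 ≈ -0.0021356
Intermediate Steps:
t = 15
p = -21 (p = 3*(-7) = -21)
A(L) = 30*L*(-6 + L) (A(L) = 15*((L + L)*(L - 6)) = 15*((2*L)*(-6 + L)) = 15*(2*L*(-6 + L)) = 30*L*(-6 + L))
r(A(3 + p))/(-6068421) = (30*(3 - 21)*(-6 + (3 - 21)))/(-6068421) = (30*(-18)*(-6 - 18))*(-1/6068421) = (30*(-18)*(-24))*(-1/6068421) = 12960*(-1/6068421) = -1440/674269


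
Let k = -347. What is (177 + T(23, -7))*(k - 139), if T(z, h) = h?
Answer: -82620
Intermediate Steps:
(177 + T(23, -7))*(k - 139) = (177 - 7)*(-347 - 139) = 170*(-486) = -82620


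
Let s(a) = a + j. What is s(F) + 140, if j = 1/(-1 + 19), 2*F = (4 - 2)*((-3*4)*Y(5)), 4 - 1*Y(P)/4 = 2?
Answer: 793/18 ≈ 44.056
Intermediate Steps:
Y(P) = 8 (Y(P) = 16 - 4*2 = 16 - 8 = 8)
F = -96 (F = ((4 - 2)*(-3*4*8))/2 = (2*(-12*8))/2 = (2*(-96))/2 = (½)*(-192) = -96)
j = 1/18 ≈ 0.055556
s(a) = 1/18 + a (s(a) = a + 1/18 = 1/18 + a)
s(F) + 140 = (1/18 - 96) + 140 = -1727/18 + 140 = 793/18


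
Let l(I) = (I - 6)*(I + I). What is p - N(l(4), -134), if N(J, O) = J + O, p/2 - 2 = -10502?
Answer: -20850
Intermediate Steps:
l(I) = 2*I*(-6 + I) (l(I) = (-6 + I)*(2*I) = 2*I*(-6 + I))
p = -21000 (p = 4 + 2*(-10502) = 4 - 21004 = -21000)
p - N(l(4), -134) = -21000 - (2*4*(-6 + 4) - 134) = -21000 - (2*4*(-2) - 134) = -21000 - (-16 - 134) = -21000 - 1*(-150) = -21000 + 150 = -20850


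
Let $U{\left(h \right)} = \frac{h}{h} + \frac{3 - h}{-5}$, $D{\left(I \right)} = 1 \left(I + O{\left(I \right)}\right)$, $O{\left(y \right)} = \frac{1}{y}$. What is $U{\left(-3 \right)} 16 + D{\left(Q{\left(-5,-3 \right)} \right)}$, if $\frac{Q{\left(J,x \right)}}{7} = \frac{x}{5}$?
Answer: $- \frac{802}{105} \approx -7.6381$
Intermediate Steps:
$Q{\left(J,x \right)} = \frac{7 x}{5}$ ($Q{\left(J,x \right)} = 7 \frac{x}{5} = \frac{7 x}{5}$)
$D{\left(I \right)} = I + \frac{1}{I}$ ($D{\left(I \right)} = 1 \left(I + \frac{1}{I}\right) = I + \frac{1}{I}$)
$U{\left(h \right)} = \frac{2}{5} + \frac{h}{5}$ ($U{\left(h \right)} = 1 + \left(3 - h\right) \left(- \frac{1}{5}\right) = 1 + \left(- \frac{3}{5} + \frac{h}{5}\right) = \frac{2}{5} + \frac{h}{5}$)
$U{\left(-3 \right)} 16 + D{\left(Q{\left(-5,-3 \right)} \right)} = \left(\frac{2}{5} + \frac{1}{5} \left(-3\right)\right) 16 + \left(\frac{7}{5} \left(-3\right) + \frac{1}{\frac{7}{5} \left(-3\right)}\right) = \left(\frac{2}{5} - \frac{3}{5}\right) 16 - \left(\frac{21}{5} - \frac{1}{- \frac{21}{5}}\right) = \left(- \frac{1}{5}\right) 16 - \frac{466}{105} = - \frac{16}{5} - \frac{466}{105} = - \frac{802}{105}$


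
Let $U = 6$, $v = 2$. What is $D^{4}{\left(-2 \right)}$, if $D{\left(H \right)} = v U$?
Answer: $20736$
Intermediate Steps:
$D{\left(H \right)} = 12$ ($D{\left(H \right)} = 2 \cdot 6 = 12$)
$D^{4}{\left(-2 \right)} = 12^{4} = 20736$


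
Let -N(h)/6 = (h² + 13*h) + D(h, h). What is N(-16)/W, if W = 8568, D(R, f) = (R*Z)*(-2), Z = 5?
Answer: -52/357 ≈ -0.14566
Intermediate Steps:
D(R, f) = -10*R (D(R, f) = (R*5)*(-2) = (5*R)*(-2) = -10*R)
N(h) = -18*h - 6*h² (N(h) = -6*((h² + 13*h) - 10*h) = -6*(h² + 3*h) = -18*h - 6*h²)
N(-16)/W = (6*(-16)*(-3 - 1*(-16)))/8568 = (6*(-16)*(-3 + 16))*(1/8568) = (6*(-16)*13)*(1/8568) = -1248*1/8568 = -52/357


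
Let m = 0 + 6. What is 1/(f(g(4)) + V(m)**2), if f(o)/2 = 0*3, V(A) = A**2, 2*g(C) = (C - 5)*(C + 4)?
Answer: 1/1296 ≈ 0.00077160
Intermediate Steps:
g(C) = (-5 + C)*(4 + C)/2 (g(C) = ((C - 5)*(C + 4))/2 = ((-5 + C)*(4 + C))/2 = (-5 + C)*(4 + C)/2)
m = 6
f(o) = 0 (f(o) = 2*(0*3) = 2*0 = 0)
1/(f(g(4)) + V(m)**2) = 1/(0 + (6**2)**2) = 1/(0 + 36**2) = 1/(0 + 1296) = 1/1296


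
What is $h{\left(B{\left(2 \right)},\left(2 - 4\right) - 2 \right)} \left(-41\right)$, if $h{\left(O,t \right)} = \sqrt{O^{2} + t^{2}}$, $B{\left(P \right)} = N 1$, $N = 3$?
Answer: $-205$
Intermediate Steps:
$B{\left(P \right)} = 3$ ($B{\left(P \right)} = 3 \cdot 1 = 3$)
$h{\left(B{\left(2 \right)},\left(2 - 4\right) - 2 \right)} \left(-41\right) = \sqrt{3^{2} + \left(\left(2 - 4\right) - 2\right)^{2}} \left(-41\right) = \sqrt{9 + \left(-2 - 2\right)^{2}} \left(-41\right) = \sqrt{9 + \left(-4\right)^{2}} \left(-41\right) = \sqrt{9 + 16} \left(-41\right) = \sqrt{25} \left(-41\right) = 5 \left(-41\right) = -205$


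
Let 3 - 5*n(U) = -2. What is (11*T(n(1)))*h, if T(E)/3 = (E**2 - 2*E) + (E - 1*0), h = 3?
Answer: 0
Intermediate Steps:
n(U) = 1 (n(U) = 3/5 - 1/5*(-2) = 3/5 + 2/5 = 1)
T(E) = -3*E + 3*E**2 (T(E) = 3*((E**2 - 2*E) + (E - 1*0)) = 3*((E**2 - 2*E) + (E + 0)) = 3*((E**2 - 2*E) + E) = 3*(E**2 - E) = -3*E + 3*E**2)
(11*T(n(1)))*h = (11*(3*1*(-1 + 1)))*3 = (11*(3*1*0))*3 = (11*0)*3 = 0*3 = 0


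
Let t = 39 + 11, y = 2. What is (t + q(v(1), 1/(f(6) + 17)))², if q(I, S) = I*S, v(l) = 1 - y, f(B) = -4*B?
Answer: 123201/49 ≈ 2514.3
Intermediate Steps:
t = 50
v(l) = -1 (v(l) = 1 - 1*2 = 1 - 2 = -1)
(t + q(v(1), 1/(f(6) + 17)))² = (50 - 1/(-4*6 + 17))² = (50 - 1/(-24 + 17))² = (50 - 1/(-7))² = (50 - 1*(-⅐))² = (50 + ⅐)² = (351/7)² = 123201/49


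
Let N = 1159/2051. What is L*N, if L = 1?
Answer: 1159/2051 ≈ 0.56509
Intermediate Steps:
N = 1159/2051 (N = 1159*(1/2051) = 1159/2051 ≈ 0.56509)
L*N = 1*(1159/2051) = 1159/2051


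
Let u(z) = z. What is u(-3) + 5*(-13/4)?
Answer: -77/4 ≈ -19.250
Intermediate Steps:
u(-3) + 5*(-13/4) = -3 + 5*(-13/4) = -3 - 65/4 = -77/4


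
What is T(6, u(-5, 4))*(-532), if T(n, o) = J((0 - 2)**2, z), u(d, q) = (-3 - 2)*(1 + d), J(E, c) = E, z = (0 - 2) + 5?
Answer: -2128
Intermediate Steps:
z = 3 (z = -2 + 5 = 3)
u(d, q) = -5 - 5*d (u(d, q) = -5*(1 + d) = -5 - 5*d)
T(n, o) = 4 (T(n, o) = (0 - 2)**2 = (-2)**2 = 4)
T(6, u(-5, 4))*(-532) = 4*(-532) = -2128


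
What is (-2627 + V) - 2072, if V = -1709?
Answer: -6408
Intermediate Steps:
(-2627 + V) - 2072 = (-2627 - 1709) - 2072 = -4336 - 2072 = -6408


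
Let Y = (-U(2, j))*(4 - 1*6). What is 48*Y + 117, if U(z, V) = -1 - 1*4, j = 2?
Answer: -363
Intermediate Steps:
U(z, V) = -5 (U(z, V) = -1 - 4 = -5)
Y = -10 (Y = (-1*(-5))*(4 - 1*6) = 5*(4 - 6) = 5*(-2) = -10)
48*Y + 117 = 48*(-10) + 117 = -480 + 117 = -363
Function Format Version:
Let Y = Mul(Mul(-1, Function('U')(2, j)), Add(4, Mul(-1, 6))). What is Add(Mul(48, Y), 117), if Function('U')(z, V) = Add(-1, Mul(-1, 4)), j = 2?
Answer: -363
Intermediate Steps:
Function('U')(z, V) = -5 (Function('U')(z, V) = Add(-1, -4) = -5)
Y = -10 (Y = Mul(Mul(-1, -5), Add(4, Mul(-1, 6))) = Mul(5, Add(4, -6)) = Mul(5, -2) = -10)
Add(Mul(48, Y), 117) = Add(Mul(48, -10), 117) = Add(-480, 117) = -363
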